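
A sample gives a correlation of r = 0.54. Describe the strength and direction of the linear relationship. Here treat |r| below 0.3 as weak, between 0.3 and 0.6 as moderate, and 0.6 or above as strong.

r = 0.54 > 0 so the relationship is positive.
|r| = 0.54, which falls in the moderate range.

moderate positive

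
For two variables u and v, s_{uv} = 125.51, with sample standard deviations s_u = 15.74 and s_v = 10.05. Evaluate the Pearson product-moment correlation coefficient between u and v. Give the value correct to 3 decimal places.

r = Cov(u,v) / (s_u · s_v) = 125.51 / (15.74 × 10.05)
  = 125.51 / 158.1870 ≈ 0.793

0.793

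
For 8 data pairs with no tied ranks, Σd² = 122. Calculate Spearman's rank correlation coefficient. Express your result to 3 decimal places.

-0.452

ρ = 1 − 6Σd² / [n(n²−1)] = 1 − 6×122 / (8×63)
  = 1 − 732/504 = 1 − 1.4524 ≈ -0.452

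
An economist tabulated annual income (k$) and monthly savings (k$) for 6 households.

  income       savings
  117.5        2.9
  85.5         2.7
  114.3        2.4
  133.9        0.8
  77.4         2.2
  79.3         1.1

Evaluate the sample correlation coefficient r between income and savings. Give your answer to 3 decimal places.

n = 6, Σx = 607.9, Σy = 12.1, Σx² = 64389.45, Σy² = 28.15, Σxy = 1210.55
nΣxy − ΣxΣy = 7263.3 − 7355.59 = -92.29
nΣx² − (Σx)² = 386336.7 − 369542.41 = 16794.29; nΣy² − (Σy)² = 168.9 − 146.41 = 22.49
r = -92.29 / √(16794.29 × 22.49) = -92.29 / 614.5759 ≈ -0.150

-0.150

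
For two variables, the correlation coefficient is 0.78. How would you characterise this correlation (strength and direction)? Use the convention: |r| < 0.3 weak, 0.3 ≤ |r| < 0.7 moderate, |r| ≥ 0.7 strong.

r = 0.78 > 0 so the relationship is positive.
|r| = 0.78, which falls in the strong range.

strong positive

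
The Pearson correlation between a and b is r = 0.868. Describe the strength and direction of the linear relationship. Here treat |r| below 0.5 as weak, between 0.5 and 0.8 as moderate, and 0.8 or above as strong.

strong positive

r = 0.868 > 0 so the relationship is positive.
|r| = 0.868, which falls in the strong range.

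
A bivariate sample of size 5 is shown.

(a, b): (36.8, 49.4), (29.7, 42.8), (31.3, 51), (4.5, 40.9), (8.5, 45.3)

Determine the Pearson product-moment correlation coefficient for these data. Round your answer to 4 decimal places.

n = 5, Σa = 110.8, Σb = 229.4, Σa² = 3308.52, Σb² = 10598.1, Σab = 5254.48
nΣab − ΣaΣb = 26272.4 − 25417.52 = 854.88
nΣa² − (Σa)² = 16542.6 − 12276.64 = 4265.96; nΣb² − (Σb)² = 52990.5 − 52624.36 = 366.14
r = 854.88 / √(4265.96 × 366.14) = 854.88 / 1249.7754 ≈ 0.6840

0.6840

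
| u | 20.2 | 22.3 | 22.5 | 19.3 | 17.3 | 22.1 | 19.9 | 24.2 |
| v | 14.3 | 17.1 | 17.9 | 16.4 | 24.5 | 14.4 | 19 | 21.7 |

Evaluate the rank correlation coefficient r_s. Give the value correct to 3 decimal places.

-0.024

Rank u: 4, 6, 7, 2, 1, 5, 3, 8
Rank v: 1, 4, 5, 3, 8, 2, 6, 7
d = rank(u) − rank(v): 3, 2, 2, -1, -7, 3, -3, 1; Σd² = 86
ρ = 1 − 6Σd² / [n(n²−1)] = 1 − 6×86 / (8×63) = 1 − 516/504 ≈ -0.024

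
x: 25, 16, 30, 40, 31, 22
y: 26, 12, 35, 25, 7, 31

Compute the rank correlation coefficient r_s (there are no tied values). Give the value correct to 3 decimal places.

-0.143

Rank x: 3, 1, 4, 6, 5, 2
Rank y: 4, 2, 6, 3, 1, 5
d = rank(x) − rank(y): -1, -1, -2, 3, 4, -3; Σd² = 40
ρ = 1 − 6Σd² / [n(n²−1)] = 1 − 6×40 / (6×35) = 1 − 240/210 ≈ -0.143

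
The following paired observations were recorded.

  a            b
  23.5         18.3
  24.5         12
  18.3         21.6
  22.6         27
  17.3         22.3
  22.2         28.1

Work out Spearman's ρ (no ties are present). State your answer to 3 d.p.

-0.543

Rank a: 5, 6, 2, 4, 1, 3
Rank b: 2, 1, 3, 5, 4, 6
d = rank(a) − rank(b): 3, 5, -1, -1, -3, -3; Σd² = 54
ρ = 1 − 6Σd² / [n(n²−1)] = 1 − 6×54 / (6×35) = 1 − 324/210 ≈ -0.543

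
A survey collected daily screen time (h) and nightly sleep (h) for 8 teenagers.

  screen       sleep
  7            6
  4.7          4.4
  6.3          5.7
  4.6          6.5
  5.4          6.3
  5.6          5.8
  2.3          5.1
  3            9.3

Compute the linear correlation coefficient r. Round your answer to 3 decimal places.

-0.258

n = 8, Σx = 38.9, Σy = 49.1, Σx² = 206.75, Σy² = 315.93, Σxy = 234.62
nΣxy − ΣxΣy = 1876.96 − 1909.99 = -33.03
nΣx² − (Σx)² = 1654 − 1513.21 = 140.79; nΣy² − (Σy)² = 2527.44 − 2410.81 = 116.63
r = -33.03 / √(140.79 × 116.63) = -33.03 / 128.1419 ≈ -0.258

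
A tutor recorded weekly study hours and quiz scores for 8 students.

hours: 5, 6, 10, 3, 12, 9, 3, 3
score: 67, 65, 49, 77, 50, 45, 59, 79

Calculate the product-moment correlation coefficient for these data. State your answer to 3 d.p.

n = 8, Σx = 51, Σy = 491, Σx² = 413, Σy² = 31291, Σxy = 2865
nΣxy − ΣxΣy = 22920 − 25041 = -2121
nΣx² − (Σx)² = 3304 − 2601 = 703; nΣy² − (Σy)² = 250328 − 241081 = 9247
r = -2121 / √(703 × 9247) = -2121 / 2549.6355 ≈ -0.832

-0.832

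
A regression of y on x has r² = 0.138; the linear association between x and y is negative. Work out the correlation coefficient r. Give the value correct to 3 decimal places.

-0.371

|r| = √0.138 = 0.371
The association is negative, so r = −0.371.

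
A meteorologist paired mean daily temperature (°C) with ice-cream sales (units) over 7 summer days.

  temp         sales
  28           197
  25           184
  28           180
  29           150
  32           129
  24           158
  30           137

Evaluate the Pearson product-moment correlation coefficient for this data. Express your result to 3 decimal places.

n = 7, Σx = 196, Σy = 1135, Σx² = 5534, Σy² = 187939, Σxy = 31536
nΣxy − ΣxΣy = 220752 − 222460 = -1708
nΣx² − (Σx)² = 38738 − 38416 = 322; nΣy² − (Σy)² = 1315573 − 1288225 = 27348
r = -1708 / √(322 × 27348) = -1708 / 2967.5000 ≈ -0.576

-0.576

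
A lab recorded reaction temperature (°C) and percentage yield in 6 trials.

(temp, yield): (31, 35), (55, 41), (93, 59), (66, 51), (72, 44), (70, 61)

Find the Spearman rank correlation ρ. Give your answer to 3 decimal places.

0.714

Rank temp: 1, 2, 6, 3, 5, 4
Rank yield: 1, 2, 5, 4, 3, 6
d = rank(temp) − rank(yield): 0, 0, 1, -1, 2, -2; Σd² = 10
ρ = 1 − 6Σd² / [n(n²−1)] = 1 − 6×10 / (6×35) = 1 − 60/210 ≈ 0.714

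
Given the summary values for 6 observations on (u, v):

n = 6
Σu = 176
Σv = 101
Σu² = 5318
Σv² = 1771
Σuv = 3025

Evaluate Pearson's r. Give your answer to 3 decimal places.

r = (nΣuv − ΣuΣv) / √[(nΣu² − (Σu)²)(nΣv² − (Σv)²)]
Numerator: 6×3025 − 176×101 = 374
Denominator: √[(31908 − 30976)(10626 − 10201)] = √[932 × 425] = 629.3648
r = 374 / 629.3648 ≈ 0.594

0.594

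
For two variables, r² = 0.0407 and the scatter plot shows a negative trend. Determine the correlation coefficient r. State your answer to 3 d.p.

-0.202

|r| = √0.0407 = 0.202
The association is negative, so r = −0.202.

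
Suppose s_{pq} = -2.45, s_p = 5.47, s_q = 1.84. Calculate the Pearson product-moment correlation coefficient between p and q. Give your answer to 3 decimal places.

r = Cov(p,q) / (s_p · s_q) = -2.45 / (5.47 × 1.84)
  = -2.45 / 10.0648 ≈ -0.243

-0.243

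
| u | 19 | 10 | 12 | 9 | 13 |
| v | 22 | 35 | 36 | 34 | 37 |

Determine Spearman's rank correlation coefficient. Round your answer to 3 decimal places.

0.000

Rank u: 5, 2, 3, 1, 4
Rank v: 1, 3, 4, 2, 5
d = rank(u) − rank(v): 4, -1, -1, -1, -1; Σd² = 20
ρ = 1 − 6Σd² / [n(n²−1)] = 1 − 6×20 / (5×24) = 1 − 120/120 ≈ 0.000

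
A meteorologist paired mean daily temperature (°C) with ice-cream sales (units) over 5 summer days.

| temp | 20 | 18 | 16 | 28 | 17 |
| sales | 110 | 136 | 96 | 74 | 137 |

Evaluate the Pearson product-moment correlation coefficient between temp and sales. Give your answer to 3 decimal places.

n = 5, Σx = 99, Σy = 553, Σx² = 2053, Σy² = 64057, Σxy = 10585
nΣxy − ΣxΣy = 52925 − 54747 = -1822
nΣx² − (Σx)² = 10265 − 9801 = 464; nΣy² − (Σy)² = 320285 − 305809 = 14476
r = -1822 / √(464 × 14476) = -1822 / 2591.6913 ≈ -0.703

-0.703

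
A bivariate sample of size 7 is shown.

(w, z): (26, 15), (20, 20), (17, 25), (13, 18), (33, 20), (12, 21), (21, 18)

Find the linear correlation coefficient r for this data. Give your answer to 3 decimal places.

n = 7, Σw = 142, Σz = 137, Σw² = 3208, Σz² = 2739, Σwz = 2739
nΣwz − ΣwΣz = 19173 − 19454 = -281
nΣw² − (Σw)² = 22456 − 20164 = 2292; nΣz² − (Σz)² = 19173 − 18769 = 404
r = -281 / √(2292 × 404) = -281 / 962.2723 ≈ -0.292

-0.292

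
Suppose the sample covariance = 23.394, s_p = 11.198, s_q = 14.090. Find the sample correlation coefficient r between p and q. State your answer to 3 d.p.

r = Cov(p,q) / (s_p · s_q) = 23.394 / (11.198 × 14.090)
  = 23.394 / 157.7798 ≈ 0.148

0.148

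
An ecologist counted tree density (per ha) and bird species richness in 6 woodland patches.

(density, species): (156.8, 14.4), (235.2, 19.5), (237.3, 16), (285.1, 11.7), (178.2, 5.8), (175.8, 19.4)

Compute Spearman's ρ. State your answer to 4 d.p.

-0.0857

Rank density: 1, 4, 5, 6, 3, 2
Rank species: 3, 6, 4, 2, 1, 5
d = rank(density) − rank(species): -2, -2, 1, 4, 2, -3; Σd² = 38
ρ = 1 − 6Σd² / [n(n²−1)] = 1 − 6×38 / (6×35) = 1 − 228/210 ≈ -0.0857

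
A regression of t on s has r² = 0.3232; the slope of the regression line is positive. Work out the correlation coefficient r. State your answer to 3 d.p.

0.569

|r| = √0.3232 = 0.569
The association is positive, so r = 0.569.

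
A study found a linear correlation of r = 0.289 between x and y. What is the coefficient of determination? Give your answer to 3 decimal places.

0.084

r² = (0.289)² = 0.084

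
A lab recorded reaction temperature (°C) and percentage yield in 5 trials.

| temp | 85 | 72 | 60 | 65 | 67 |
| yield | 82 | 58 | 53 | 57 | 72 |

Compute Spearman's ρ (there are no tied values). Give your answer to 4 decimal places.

0.9000

Rank temp: 5, 4, 1, 2, 3
Rank yield: 5, 3, 1, 2, 4
d = rank(temp) − rank(yield): 0, 1, 0, 0, -1; Σd² = 2
ρ = 1 − 6Σd² / [n(n²−1)] = 1 − 6×2 / (5×24) = 1 − 12/120 ≈ 0.9000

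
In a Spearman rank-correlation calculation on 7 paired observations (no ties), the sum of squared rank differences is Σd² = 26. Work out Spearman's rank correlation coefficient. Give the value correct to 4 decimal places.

0.5357

ρ = 1 − 6Σd² / [n(n²−1)] = 1 − 6×26 / (7×48)
  = 1 − 156/336 = 1 − 0.46429 ≈ 0.5357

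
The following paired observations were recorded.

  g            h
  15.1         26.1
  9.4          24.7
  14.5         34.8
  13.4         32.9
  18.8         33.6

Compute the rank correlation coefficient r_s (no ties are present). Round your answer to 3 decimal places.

Rank g: 4, 1, 3, 2, 5
Rank h: 2, 1, 5, 3, 4
d = rank(g) − rank(h): 2, 0, -2, -1, 1; Σd² = 10
ρ = 1 − 6Σd² / [n(n²−1)] = 1 − 6×10 / (5×24) = 1 − 60/120 ≈ 0.500

0.500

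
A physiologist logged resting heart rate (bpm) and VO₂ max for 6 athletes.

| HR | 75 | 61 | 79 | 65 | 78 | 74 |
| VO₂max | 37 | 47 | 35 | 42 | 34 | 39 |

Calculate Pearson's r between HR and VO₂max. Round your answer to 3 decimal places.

-0.973

n = 6, Σx = 432, Σy = 234, Σx² = 31372, Σy² = 9244, Σxy = 16675
nΣxy − ΣxΣy = 100050 − 101088 = -1038
nΣx² − (Σx)² = 188232 − 186624 = 1608; nΣy² − (Σy)² = 55464 − 54756 = 708
r = -1038 / √(1608 × 708) = -1038 / 1066.9883 ≈ -0.973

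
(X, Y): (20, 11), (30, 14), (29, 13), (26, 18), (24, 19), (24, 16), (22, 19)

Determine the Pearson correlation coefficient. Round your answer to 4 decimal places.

-0.1028

n = 7, ΣX = 175, ΣY = 110, ΣX² = 4453, ΣY² = 1788, ΣXY = 2743
nΣXY − ΣXΣY = 19201 − 19250 = -49
nΣX² − (ΣX)² = 31171 − 30625 = 546; nΣY² − (ΣY)² = 12516 − 12100 = 416
r = -49 / √(546 × 416) = -49 / 476.5879 ≈ -0.1028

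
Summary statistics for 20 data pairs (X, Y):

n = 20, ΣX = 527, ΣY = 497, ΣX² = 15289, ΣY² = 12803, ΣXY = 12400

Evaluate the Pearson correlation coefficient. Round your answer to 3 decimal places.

-0.874

r = (nΣXY − ΣXΣY) / √[(nΣX² − (ΣX)²)(nΣY² − (ΣY)²)]
Numerator: 20×12400 − 527×497 = -13919
Denominator: √[(305780 − 277729)(256060 − 247009)] = √[28051 × 9051] = 15933.9135
r = -13919 / 15933.9135 ≈ -0.874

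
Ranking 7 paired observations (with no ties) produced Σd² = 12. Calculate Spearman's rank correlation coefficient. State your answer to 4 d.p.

ρ = 1 − 6Σd² / [n(n²−1)] = 1 − 6×12 / (7×48)
  = 1 − 72/336 = 1 − 0.21429 ≈ 0.7857

0.7857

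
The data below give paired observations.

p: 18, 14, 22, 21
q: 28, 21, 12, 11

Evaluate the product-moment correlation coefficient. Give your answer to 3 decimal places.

n = 4, Σp = 75, Σq = 72, Σp² = 1445, Σq² = 1490, Σpq = 1293
nΣpq − ΣpΣq = 5172 − 5400 = -228
nΣp² − (Σp)² = 5780 − 5625 = 155; nΣq² − (Σq)² = 5960 − 5184 = 776
r = -228 / √(155 × 776) = -228 / 346.8141 ≈ -0.657

-0.657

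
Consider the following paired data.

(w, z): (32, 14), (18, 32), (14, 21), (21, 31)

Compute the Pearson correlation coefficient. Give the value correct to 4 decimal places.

-0.5711

n = 4, Σw = 85, Σz = 98, Σw² = 1985, Σz² = 2622, Σwz = 1969
nΣwz − ΣwΣz = 7876 − 8330 = -454
nΣw² − (Σw)² = 7940 − 7225 = 715; nΣz² − (Σz)² = 10488 − 9604 = 884
r = -454 / √(715 × 884) = -454 / 795.0220 ≈ -0.5711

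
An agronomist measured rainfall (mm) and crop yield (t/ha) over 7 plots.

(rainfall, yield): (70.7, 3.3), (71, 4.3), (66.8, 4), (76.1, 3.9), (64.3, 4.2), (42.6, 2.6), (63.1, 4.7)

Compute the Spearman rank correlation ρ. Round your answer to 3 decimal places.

Rank rainfall: 5, 6, 4, 7, 3, 1, 2
Rank yield: 2, 6, 4, 3, 5, 1, 7
d = rank(rainfall) − rank(yield): 3, 0, 0, 4, -2, 0, -5; Σd² = 54
ρ = 1 − 6Σd² / [n(n²−1)] = 1 − 6×54 / (7×48) = 1 − 324/336 ≈ 0.036

0.036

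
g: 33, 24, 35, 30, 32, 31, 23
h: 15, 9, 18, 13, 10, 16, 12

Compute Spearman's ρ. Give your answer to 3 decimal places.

0.643

Rank g: 6, 2, 7, 3, 5, 4, 1
Rank h: 5, 1, 7, 4, 2, 6, 3
d = rank(g) − rank(h): 1, 1, 0, -1, 3, -2, -2; Σd² = 20
ρ = 1 − 6Σd² / [n(n²−1)] = 1 − 6×20 / (7×48) = 1 − 120/336 ≈ 0.643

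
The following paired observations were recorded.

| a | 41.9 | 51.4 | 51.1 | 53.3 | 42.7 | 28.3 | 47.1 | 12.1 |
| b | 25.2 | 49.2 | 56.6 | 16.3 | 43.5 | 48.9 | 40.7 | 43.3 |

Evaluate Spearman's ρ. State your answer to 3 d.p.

0.000

Rank a: 3, 7, 6, 8, 4, 2, 5, 1
Rank b: 2, 7, 8, 1, 5, 6, 3, 4
d = rank(a) − rank(b): 1, 0, -2, 7, -1, -4, 2, -3; Σd² = 84
ρ = 1 − 6Σd² / [n(n²−1)] = 1 − 6×84 / (8×63) = 1 − 504/504 ≈ 0.000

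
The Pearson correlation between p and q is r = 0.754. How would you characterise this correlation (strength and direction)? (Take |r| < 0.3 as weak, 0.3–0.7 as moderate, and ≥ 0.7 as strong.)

r = 0.754 > 0 so the relationship is positive.
|r| = 0.754, which falls in the strong range.

strong positive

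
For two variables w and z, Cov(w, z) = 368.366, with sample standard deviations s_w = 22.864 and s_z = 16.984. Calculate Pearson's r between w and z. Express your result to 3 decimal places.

0.949

r = Cov(w,z) / (s_w · s_z) = 368.366 / (22.864 × 16.984)
  = 368.366 / 388.3222 ≈ 0.949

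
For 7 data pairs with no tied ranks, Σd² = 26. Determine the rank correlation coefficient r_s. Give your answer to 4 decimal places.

ρ = 1 − 6Σd² / [n(n²−1)] = 1 − 6×26 / (7×48)
  = 1 − 156/336 = 1 − 0.46429 ≈ 0.5357

0.5357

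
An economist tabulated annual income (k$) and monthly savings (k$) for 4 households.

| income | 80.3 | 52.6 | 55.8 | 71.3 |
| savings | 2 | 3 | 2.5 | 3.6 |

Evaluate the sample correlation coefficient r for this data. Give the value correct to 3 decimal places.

n = 4, Σx = 260, Σy = 11.1, Σx² = 17412.18, Σy² = 32.21, Σxy = 714.58
nΣxy − ΣxΣy = 2858.32 − 2886 = -27.68
nΣx² − (Σx)² = 69648.72 − 67600 = 2048.72; nΣy² − (Σy)² = 128.84 − 123.21 = 5.63
r = -27.68 / √(2048.72 × 5.63) = -27.68 / 107.3978 ≈ -0.258

-0.258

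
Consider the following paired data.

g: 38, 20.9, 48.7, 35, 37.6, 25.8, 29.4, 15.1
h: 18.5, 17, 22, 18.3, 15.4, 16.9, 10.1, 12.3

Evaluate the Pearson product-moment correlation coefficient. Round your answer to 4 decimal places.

0.6484

n = 8, Σg = 250.5, Σh = 130.5, Σg² = 8649.27, Σh² = 2226.21, Σgh = 4267.93
nΣgh − ΣgΣh = 34143.44 − 32690.25 = 1453.19
nΣg² − (Σg)² = 69194.16 − 62750.25 = 6443.91; nΣh² − (Σh)² = 17809.68 − 17030.25 = 779.43
r = 1453.19 / √(6443.91 × 779.43) = 1453.19 / 2241.1106 ≈ 0.6484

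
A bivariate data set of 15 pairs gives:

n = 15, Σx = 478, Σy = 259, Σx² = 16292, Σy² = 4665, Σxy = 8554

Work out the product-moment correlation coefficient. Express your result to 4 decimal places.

r = (nΣxy − ΣxΣy) / √[(nΣx² − (Σx)²)(nΣy² − (Σy)²)]
Numerator: 15×8554 − 478×259 = 4508
Denominator: √[(244380 − 228484)(69975 − 67081)] = √[15896 × 2894] = 6782.5529
r = 4508 / 6782.5529 ≈ 0.6646

0.6646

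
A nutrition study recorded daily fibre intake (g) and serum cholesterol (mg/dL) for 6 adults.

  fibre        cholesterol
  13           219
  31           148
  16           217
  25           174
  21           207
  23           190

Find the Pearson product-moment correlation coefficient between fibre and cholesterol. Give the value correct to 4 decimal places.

n = 6, Σx = 129, Σy = 1155, Σx² = 2981, Σy² = 226179, Σxy = 23974
nΣxy − ΣxΣy = 143844 − 148995 = -5151
nΣx² − (Σx)² = 17886 − 16641 = 1245; nΣy² − (Σy)² = 1357074 − 1334025 = 23049
r = -5151 / √(1245 × 23049) = -5151 / 5356.8652 ≈ -0.9616

-0.9616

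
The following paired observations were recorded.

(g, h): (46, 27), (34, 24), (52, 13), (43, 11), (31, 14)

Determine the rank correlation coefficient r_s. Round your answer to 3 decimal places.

Rank g: 4, 2, 5, 3, 1
Rank h: 5, 4, 2, 1, 3
d = rank(g) − rank(h): -1, -2, 3, 2, -2; Σd² = 22
ρ = 1 − 6Σd² / [n(n²−1)] = 1 − 6×22 / (5×24) = 1 − 132/120 ≈ -0.100

-0.100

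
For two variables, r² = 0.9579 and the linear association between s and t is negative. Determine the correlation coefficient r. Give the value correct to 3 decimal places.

|r| = √0.9579 = 0.979
The association is negative, so r = −0.979.

-0.979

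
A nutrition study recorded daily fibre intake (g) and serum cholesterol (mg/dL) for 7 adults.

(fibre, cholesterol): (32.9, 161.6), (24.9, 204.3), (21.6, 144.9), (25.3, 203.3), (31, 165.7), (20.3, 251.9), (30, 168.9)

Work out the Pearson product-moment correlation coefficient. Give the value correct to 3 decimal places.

n = 7, Σx = 186, Σy = 1300.6, Σx² = 5082.16, Σy² = 249617.26, Σxy = 33994.31
nΣxy − ΣxΣy = 237960.17 − 241911.6 = -3951.43
nΣx² − (Σx)² = 35575.12 − 34596 = 979.12; nΣy² − (Σy)² = 1747320.82 − 1691560.36 = 55760.46
r = -3951.43 / √(979.12 × 55760.46) = -3951.43 / 7388.9229 ≈ -0.535

-0.535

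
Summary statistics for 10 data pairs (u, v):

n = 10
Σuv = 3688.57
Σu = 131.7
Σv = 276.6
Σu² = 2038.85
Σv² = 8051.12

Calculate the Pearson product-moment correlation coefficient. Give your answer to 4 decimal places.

0.1311

r = (nΣuv − ΣuΣv) / √[(nΣu² − (Σu)²)(nΣv² − (Σv)²)]
Numerator: 10×3688.57 − 131.7×276.6 = 457.48
Denominator: √[(20388.5 − 17344.89)(80511.2 − 76507.56)] = √[3043.61 × 4003.64] = 3490.7762
r = 457.48 / 3490.7762 ≈ 0.1311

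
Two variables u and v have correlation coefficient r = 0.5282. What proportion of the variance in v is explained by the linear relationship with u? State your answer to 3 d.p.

0.279

r² = (0.5282)² = 0.279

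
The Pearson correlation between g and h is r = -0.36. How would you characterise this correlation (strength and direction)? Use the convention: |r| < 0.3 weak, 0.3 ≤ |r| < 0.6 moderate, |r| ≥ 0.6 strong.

r = -0.36 < 0 so the relationship is negative.
|r| = 0.36, which falls in the moderate range.

moderate negative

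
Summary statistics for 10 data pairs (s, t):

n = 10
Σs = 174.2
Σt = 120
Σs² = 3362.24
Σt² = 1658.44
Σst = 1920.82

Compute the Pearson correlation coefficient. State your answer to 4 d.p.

r = (nΣst − ΣsΣt) / √[(nΣs² − (Σs)²)(nΣt² − (Σt)²)]
Numerator: 10×1920.82 − 174.2×120 = -1695.8
Denominator: √[(33622.4 − 30345.64)(16584.4 − 14400)] = √[3276.76 × 2184.4] = 2675.3980
r = -1695.8 / 2675.3980 ≈ -0.6338

-0.6338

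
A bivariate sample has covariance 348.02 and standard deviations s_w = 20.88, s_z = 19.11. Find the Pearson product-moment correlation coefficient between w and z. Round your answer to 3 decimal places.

r = Cov(w,z) / (s_w · s_z) = 348.02 / (20.88 × 19.11)
  = 348.02 / 399.0168 ≈ 0.872

0.872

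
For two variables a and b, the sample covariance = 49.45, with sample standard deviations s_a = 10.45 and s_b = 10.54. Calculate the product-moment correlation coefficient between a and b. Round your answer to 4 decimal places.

r = Cov(a,b) / (s_a · s_b) = 49.45 / (10.45 × 10.54)
  = 49.45 / 110.1430 ≈ 0.4490

0.4490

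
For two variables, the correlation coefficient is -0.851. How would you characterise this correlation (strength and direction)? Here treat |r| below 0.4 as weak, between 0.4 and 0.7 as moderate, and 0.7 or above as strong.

strong negative

r = -0.851 < 0 so the relationship is negative.
|r| = 0.851, which falls in the strong range.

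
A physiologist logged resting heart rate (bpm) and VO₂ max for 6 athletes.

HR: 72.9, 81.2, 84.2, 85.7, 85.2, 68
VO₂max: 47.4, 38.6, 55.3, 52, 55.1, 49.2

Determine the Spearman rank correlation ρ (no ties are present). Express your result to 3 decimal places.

Rank HR: 2, 3, 4, 6, 5, 1
Rank VO₂max: 2, 1, 6, 4, 5, 3
d = rank(HR) − rank(VO₂max): 0, 2, -2, 2, 0, -2; Σd² = 16
ρ = 1 − 6Σd² / [n(n²−1)] = 1 − 6×16 / (6×35) = 1 − 96/210 ≈ 0.543

0.543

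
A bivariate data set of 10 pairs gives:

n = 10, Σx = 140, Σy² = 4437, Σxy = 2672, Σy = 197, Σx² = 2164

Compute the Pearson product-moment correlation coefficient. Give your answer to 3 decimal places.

-0.255

r = (nΣxy − ΣxΣy) / √[(nΣx² − (Σx)²)(nΣy² − (Σy)²)]
Numerator: 10×2672 − 140×197 = -860
Denominator: √[(21640 − 19600)(44370 − 38809)] = √[2040 × 5561] = 3368.1508
r = -860 / 3368.1508 ≈ -0.255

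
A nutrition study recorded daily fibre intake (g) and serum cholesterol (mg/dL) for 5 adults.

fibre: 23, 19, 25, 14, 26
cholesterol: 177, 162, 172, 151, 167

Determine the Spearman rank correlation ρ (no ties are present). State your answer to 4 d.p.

0.6000

Rank fibre: 3, 2, 4, 1, 5
Rank cholesterol: 5, 2, 4, 1, 3
d = rank(fibre) − rank(cholesterol): -2, 0, 0, 0, 2; Σd² = 8
ρ = 1 − 6Σd² / [n(n²−1)] = 1 − 6×8 / (5×24) = 1 − 48/120 ≈ 0.6000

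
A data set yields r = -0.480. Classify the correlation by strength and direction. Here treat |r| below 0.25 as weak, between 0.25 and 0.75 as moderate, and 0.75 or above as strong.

r = -0.480 < 0 so the relationship is negative.
|r| = 0.480, which falls in the moderate range.

moderate negative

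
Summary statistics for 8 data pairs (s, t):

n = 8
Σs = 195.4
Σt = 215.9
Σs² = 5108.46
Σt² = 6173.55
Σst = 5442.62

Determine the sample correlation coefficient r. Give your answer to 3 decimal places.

r = (nΣst − ΣsΣt) / √[(nΣs² − (Σs)²)(nΣt² − (Σt)²)]
Numerator: 8×5442.62 − 195.4×215.9 = 1354.1
Denominator: √[(40867.68 − 38181.16)(49388.4 − 46612.81)] = √[2686.52 × 2775.59] = 2730.6919
r = 1354.1 / 2730.6919 ≈ 0.496

0.496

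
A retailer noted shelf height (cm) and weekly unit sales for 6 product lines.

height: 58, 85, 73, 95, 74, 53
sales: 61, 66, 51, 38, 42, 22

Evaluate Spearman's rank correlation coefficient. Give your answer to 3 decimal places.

0.200

Rank height: 2, 5, 3, 6, 4, 1
Rank sales: 5, 6, 4, 2, 3, 1
d = rank(height) − rank(sales): -3, -1, -1, 4, 1, 0; Σd² = 28
ρ = 1 − 6Σd² / [n(n²−1)] = 1 − 6×28 / (6×35) = 1 − 168/210 ≈ 0.200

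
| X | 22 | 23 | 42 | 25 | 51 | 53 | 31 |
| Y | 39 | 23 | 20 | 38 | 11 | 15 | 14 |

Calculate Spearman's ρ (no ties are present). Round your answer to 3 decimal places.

Rank X: 1, 2, 5, 3, 6, 7, 4
Rank Y: 7, 5, 4, 6, 1, 3, 2
d = rank(X) − rank(Y): -6, -3, 1, -3, 5, 4, 2; Σd² = 100
ρ = 1 − 6Σd² / [n(n²−1)] = 1 − 6×100 / (7×48) = 1 − 600/336 ≈ -0.786

-0.786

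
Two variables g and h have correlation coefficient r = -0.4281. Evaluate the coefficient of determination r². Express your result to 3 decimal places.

0.183

r² = (-0.4281)² = 0.183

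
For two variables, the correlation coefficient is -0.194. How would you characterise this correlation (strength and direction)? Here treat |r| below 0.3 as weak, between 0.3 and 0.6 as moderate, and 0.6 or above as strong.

r = -0.194 < 0 so the relationship is negative.
|r| = 0.194, which falls in the weak range.

weak negative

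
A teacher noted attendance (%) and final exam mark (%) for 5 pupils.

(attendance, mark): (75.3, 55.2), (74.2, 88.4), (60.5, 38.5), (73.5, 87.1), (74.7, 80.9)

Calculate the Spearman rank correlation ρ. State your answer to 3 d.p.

0.100

Rank attendance: 5, 3, 1, 2, 4
Rank mark: 2, 5, 1, 4, 3
d = rank(attendance) − rank(mark): 3, -2, 0, -2, 1; Σd² = 18
ρ = 1 − 6Σd² / [n(n²−1)] = 1 − 6×18 / (5×24) = 1 − 108/120 ≈ 0.100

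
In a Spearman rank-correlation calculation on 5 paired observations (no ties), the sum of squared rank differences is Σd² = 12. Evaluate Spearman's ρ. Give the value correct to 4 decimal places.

0.4000

ρ = 1 − 6Σd² / [n(n²−1)] = 1 − 6×12 / (5×24)
  = 1 − 72/120 = 1 − 0.60000 ≈ 0.4000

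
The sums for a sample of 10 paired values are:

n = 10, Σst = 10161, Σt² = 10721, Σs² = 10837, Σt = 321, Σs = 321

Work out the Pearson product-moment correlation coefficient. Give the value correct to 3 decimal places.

r = (nΣst − ΣsΣt) / √[(nΣs² − (Σs)²)(nΣt² − (Σt)²)]
Numerator: 10×10161 − 321×321 = -1431
Denominator: √[(108370 − 103041)(107210 − 103041)] = √[5329 × 4169] = 4713.4489
r = -1431 / 4713.4489 ≈ -0.304

-0.304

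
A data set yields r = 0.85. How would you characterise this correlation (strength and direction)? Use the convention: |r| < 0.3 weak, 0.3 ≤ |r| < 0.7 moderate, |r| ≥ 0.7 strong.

strong positive

r = 0.85 > 0 so the relationship is positive.
|r| = 0.85, which falls in the strong range.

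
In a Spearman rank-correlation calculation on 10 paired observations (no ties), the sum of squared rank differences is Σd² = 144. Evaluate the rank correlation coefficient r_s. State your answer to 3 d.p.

0.127

ρ = 1 − 6Σd² / [n(n²−1)] = 1 − 6×144 / (10×99)
  = 1 − 864/990 = 1 − 0.8727 ≈ 0.127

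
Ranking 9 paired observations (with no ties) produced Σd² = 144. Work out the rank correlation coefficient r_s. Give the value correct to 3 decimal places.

-0.200

ρ = 1 − 6Σd² / [n(n²−1)] = 1 − 6×144 / (9×80)
  = 1 − 864/720 = 1 − 1.2000 ≈ -0.200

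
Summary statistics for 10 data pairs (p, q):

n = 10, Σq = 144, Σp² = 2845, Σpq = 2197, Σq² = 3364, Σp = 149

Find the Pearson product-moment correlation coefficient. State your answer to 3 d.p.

0.057

r = (nΣpq − ΣpΣq) / √[(nΣp² − (Σp)²)(nΣq² − (Σq)²)]
Numerator: 10×2197 − 149×144 = 514
Denominator: √[(28450 − 22201)(33640 − 20736)] = √[6249 × 12904] = 8979.8160
r = 514 / 8979.8160 ≈ 0.057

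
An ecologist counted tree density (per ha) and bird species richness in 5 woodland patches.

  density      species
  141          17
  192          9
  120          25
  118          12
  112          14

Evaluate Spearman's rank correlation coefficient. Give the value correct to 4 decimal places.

Rank density: 4, 5, 3, 2, 1
Rank species: 4, 1, 5, 2, 3
d = rank(density) − rank(species): 0, 4, -2, 0, -2; Σd² = 24
ρ = 1 − 6Σd² / [n(n²−1)] = 1 − 6×24 / (5×24) = 1 − 144/120 ≈ -0.2000

-0.2000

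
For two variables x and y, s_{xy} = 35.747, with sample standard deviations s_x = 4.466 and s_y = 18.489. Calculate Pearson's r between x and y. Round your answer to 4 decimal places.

r = Cov(x,y) / (s_x · s_y) = 35.747 / (4.466 × 18.489)
  = 35.747 / 82.5719 ≈ 0.4329

0.4329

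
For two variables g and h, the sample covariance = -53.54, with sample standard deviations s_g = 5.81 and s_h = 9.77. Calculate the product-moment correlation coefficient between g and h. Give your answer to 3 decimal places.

-0.943

r = Cov(g,h) / (s_g · s_h) = -53.54 / (5.81 × 9.77)
  = -53.54 / 56.7637 ≈ -0.943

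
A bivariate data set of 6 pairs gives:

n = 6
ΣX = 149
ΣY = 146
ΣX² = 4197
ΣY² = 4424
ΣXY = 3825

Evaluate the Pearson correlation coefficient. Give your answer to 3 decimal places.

0.303

r = (nΣXY − ΣXΣY) / √[(nΣX² − (ΣX)²)(nΣY² − (ΣY)²)]
Numerator: 6×3825 − 149×146 = 1196
Denominator: √[(25182 − 22201)(26544 − 21316)] = √[2981 × 5228] = 3947.7421
r = 1196 / 3947.7421 ≈ 0.303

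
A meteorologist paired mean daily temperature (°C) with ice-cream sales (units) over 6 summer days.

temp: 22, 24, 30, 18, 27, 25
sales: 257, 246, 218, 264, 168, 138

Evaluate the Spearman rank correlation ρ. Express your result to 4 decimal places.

Rank temp: 2, 3, 6, 1, 5, 4
Rank sales: 5, 4, 3, 6, 2, 1
d = rank(temp) − rank(sales): -3, -1, 3, -5, 3, 3; Σd² = 62
ρ = 1 − 6Σd² / [n(n²−1)] = 1 − 6×62 / (6×35) = 1 − 372/210 ≈ -0.7714

-0.7714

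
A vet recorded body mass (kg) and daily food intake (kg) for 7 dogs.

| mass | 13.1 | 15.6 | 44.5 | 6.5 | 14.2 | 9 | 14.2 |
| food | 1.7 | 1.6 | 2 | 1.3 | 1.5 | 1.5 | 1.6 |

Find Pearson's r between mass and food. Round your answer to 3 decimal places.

0.904

n = 7, Σx = 117.1, Σy = 11.2, Σx² = 2921.75, Σy² = 18.2, Σxy = 202.2
nΣxy − ΣxΣy = 1415.4 − 1311.52 = 103.88
nΣx² − (Σx)² = 20452.25 − 13712.41 = 6739.84; nΣy² − (Σy)² = 127.4 − 125.44 = 1.96
r = 103.88 / √(6739.84 × 1.96) = 103.88 / 114.9351 ≈ 0.904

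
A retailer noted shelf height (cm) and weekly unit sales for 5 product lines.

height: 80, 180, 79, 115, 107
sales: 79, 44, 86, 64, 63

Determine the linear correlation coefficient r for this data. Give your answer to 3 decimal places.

-0.958

n = 5, Σx = 561, Σy = 336, Σx² = 69715, Σy² = 23638, Σxy = 35135
nΣxy − ΣxΣy = 175675 − 188496 = -12821
nΣx² − (Σx)² = 348575 − 314721 = 33854; nΣy² − (Σy)² = 118190 − 112896 = 5294
r = -12821 / √(33854 × 5294) = -12821 / 13387.4223 ≈ -0.958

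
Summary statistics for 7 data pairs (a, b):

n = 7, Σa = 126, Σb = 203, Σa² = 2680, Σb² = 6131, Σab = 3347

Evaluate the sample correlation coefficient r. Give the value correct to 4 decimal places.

-0.9683

r = (nΣab − ΣaΣb) / √[(nΣa² − (Σa)²)(nΣb² − (Σb)²)]
Numerator: 7×3347 − 126×203 = -2149
Denominator: √[(18760 − 15876)(42917 − 41209)] = √[2884 × 1708] = 2219.4306
r = -2149 / 2219.4306 ≈ -0.9683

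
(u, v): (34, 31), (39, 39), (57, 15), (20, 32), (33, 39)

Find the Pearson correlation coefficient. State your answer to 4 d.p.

-0.6712

n = 5, Σu = 183, Σv = 156, Σu² = 7415, Σv² = 5252, Σuv = 5357
nΣuv − ΣuΣv = 26785 − 28548 = -1763
nΣu² − (Σu)² = 37075 − 33489 = 3586; nΣv² − (Σv)² = 26260 − 24336 = 1924
r = -1763 / √(3586 × 1924) = -1763 / 2626.6831 ≈ -0.6712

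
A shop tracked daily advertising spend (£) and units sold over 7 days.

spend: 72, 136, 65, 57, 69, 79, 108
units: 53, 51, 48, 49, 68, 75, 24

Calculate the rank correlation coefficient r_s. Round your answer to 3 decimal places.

Rank spend: 4, 7, 2, 1, 3, 5, 6
Rank units: 5, 4, 2, 3, 6, 7, 1
d = rank(spend) − rank(units): -1, 3, 0, -2, -3, -2, 5; Σd² = 52
ρ = 1 − 6Σd² / [n(n²−1)] = 1 − 6×52 / (7×48) = 1 − 312/336 ≈ 0.071

0.071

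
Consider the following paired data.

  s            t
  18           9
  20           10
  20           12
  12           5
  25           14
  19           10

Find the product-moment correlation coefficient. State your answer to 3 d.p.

n = 6, Σs = 114, Σt = 60, Σs² = 2254, Σt² = 646, Σst = 1202
nΣst − ΣsΣt = 7212 − 6840 = 372
nΣs² − (Σs)² = 13524 − 12996 = 528; nΣt² − (Σt)² = 3876 − 3600 = 276
r = 372 / √(528 × 276) = 372 / 381.7434 ≈ 0.974

0.974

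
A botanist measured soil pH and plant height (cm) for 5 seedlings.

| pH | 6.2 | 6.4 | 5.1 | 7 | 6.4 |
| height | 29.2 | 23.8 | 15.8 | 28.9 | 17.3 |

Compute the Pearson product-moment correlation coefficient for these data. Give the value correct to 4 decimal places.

0.6676

n = 5, Σx = 31.1, Σy = 115, Σx² = 195.37, Σy² = 2803.22, Σxy = 726.96
nΣxy − ΣxΣy = 3634.8 − 3576.5 = 58.3
nΣx² − (Σx)² = 976.85 − 967.21 = 9.64; nΣy² − (Σy)² = 14016.1 − 13225 = 791.1
r = 58.3 / √(9.64 × 791.1) = 58.3 / 87.3281 ≈ 0.6676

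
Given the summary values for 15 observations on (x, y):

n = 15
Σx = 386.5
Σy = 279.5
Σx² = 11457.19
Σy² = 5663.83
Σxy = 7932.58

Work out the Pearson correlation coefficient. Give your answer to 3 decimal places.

0.884

r = (nΣxy − ΣxΣy) / √[(nΣx² − (Σx)²)(nΣy² − (Σy)²)]
Numerator: 15×7932.58 − 386.5×279.5 = 10961.95
Denominator: √[(171857.85 − 149382.25)(84957.45 − 78120.25)] = √[22475.6 × 6837.2] = 12396.3774
r = 10961.95 / 12396.3774 ≈ 0.884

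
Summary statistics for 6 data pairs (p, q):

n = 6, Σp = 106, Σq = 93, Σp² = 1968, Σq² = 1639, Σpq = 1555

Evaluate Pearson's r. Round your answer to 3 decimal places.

r = (nΣpq − ΣpΣq) / √[(nΣp² − (Σp)²)(nΣq² − (Σq)²)]
Numerator: 6×1555 − 106×93 = -528
Denominator: √[(11808 − 11236)(9834 − 8649)] = √[572 × 1185] = 823.2982
r = -528 / 823.2982 ≈ -0.641

-0.641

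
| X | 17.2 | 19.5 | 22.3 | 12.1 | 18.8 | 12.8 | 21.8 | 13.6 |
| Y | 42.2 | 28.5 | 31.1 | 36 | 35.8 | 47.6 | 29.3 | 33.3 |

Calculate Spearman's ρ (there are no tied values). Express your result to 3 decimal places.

Rank X: 4, 6, 8, 1, 5, 2, 7, 3
Rank Y: 7, 1, 3, 6, 5, 8, 2, 4
d = rank(X) − rank(Y): -3, 5, 5, -5, 0, -6, 5, -1; Σd² = 146
ρ = 1 − 6Σd² / [n(n²−1)] = 1 − 6×146 / (8×63) = 1 − 876/504 ≈ -0.738

-0.738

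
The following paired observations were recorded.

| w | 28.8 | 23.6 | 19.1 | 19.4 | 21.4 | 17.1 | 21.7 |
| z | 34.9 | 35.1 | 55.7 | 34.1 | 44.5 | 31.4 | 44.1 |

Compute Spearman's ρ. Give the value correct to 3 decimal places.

Rank w: 7, 6, 2, 3, 4, 1, 5
Rank z: 3, 4, 7, 2, 6, 1, 5
d = rank(w) − rank(z): 4, 2, -5, 1, -2, 0, 0; Σd² = 50
ρ = 1 − 6Σd² / [n(n²−1)] = 1 − 6×50 / (7×48) = 1 − 300/336 ≈ 0.107

0.107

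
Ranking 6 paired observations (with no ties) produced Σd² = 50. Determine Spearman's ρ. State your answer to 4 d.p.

ρ = 1 − 6Σd² / [n(n²−1)] = 1 − 6×50 / (6×35)
  = 1 − 300/210 = 1 − 1.42857 ≈ -0.4286

-0.4286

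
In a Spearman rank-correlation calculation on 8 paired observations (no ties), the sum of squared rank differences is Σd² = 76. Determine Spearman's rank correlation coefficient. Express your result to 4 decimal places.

ρ = 1 − 6Σd² / [n(n²−1)] = 1 − 6×76 / (8×63)
  = 1 − 456/504 = 1 − 0.90476 ≈ 0.0952

0.0952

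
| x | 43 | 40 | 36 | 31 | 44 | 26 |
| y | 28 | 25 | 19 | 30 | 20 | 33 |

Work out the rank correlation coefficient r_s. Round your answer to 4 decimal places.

-0.6000

Rank x: 5, 4, 3, 2, 6, 1
Rank y: 4, 3, 1, 5, 2, 6
d = rank(x) − rank(y): 1, 1, 2, -3, 4, -5; Σd² = 56
ρ = 1 − 6Σd² / [n(n²−1)] = 1 − 6×56 / (6×35) = 1 − 336/210 ≈ -0.6000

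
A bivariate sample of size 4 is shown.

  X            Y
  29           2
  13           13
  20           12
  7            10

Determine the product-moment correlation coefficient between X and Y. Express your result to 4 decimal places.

n = 4, ΣX = 69, ΣY = 37, ΣX² = 1459, ΣY² = 417, ΣXY = 537
nΣXY − ΣXΣY = 2148 − 2553 = -405
nΣX² − (ΣX)² = 5836 − 4761 = 1075; nΣY² − (ΣY)² = 1668 − 1369 = 299
r = -405 / √(1075 × 299) = -405 / 566.9436 ≈ -0.7144

-0.7144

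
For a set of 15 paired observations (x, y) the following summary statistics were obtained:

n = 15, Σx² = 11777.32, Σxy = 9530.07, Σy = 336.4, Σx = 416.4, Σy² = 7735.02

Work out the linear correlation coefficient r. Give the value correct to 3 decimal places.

r = (nΣxy − ΣxΣy) / √[(nΣx² − (Σx)²)(nΣy² − (Σy)²)]
Numerator: 15×9530.07 − 416.4×336.4 = 2874.09
Denominator: √[(176659.8 − 173388.96)(116025.3 − 113164.96)] = √[3270.84 × 2860.34] = 3058.7112
r = 2874.09 / 3058.7112 ≈ 0.940

0.940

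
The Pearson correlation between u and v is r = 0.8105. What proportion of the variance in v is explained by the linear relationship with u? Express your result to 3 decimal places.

r² = (0.8105)² = 0.657

0.657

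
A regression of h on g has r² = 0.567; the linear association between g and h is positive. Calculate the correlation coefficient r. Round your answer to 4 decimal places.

0.7530

|r| = √0.567 = 0.7530
The association is positive, so r = 0.7530.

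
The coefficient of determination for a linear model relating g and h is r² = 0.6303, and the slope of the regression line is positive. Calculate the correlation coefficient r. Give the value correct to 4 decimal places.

0.7939

|r| = √0.6303 = 0.7939
The association is positive, so r = 0.7939.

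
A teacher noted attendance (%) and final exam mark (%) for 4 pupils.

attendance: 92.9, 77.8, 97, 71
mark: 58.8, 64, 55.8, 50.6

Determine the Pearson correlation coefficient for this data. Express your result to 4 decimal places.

n = 4, Σx = 338.7, Σy = 229.2, Σx² = 29133.25, Σy² = 13227.44, Σxy = 19446.92
nΣxy − ΣxΣy = 77787.68 − 77630.04 = 157.64
nΣx² − (Σx)² = 116533 − 114717.69 = 1815.31; nΣy² − (Σy)² = 52909.76 − 52532.64 = 377.12
r = 157.64 / √(1815.31 × 377.12) = 157.64 / 827.3994 ≈ 0.1905

0.1905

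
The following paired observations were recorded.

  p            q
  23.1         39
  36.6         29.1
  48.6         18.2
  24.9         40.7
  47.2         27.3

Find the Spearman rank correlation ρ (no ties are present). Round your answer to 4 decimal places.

Rank p: 1, 3, 5, 2, 4
Rank q: 4, 3, 1, 5, 2
d = rank(p) − rank(q): -3, 0, 4, -3, 2; Σd² = 38
ρ = 1 − 6Σd² / [n(n²−1)] = 1 − 6×38 / (5×24) = 1 − 228/120 ≈ -0.9000

-0.9000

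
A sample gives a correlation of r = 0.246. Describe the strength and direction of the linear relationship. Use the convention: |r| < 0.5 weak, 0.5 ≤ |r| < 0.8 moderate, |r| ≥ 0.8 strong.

r = 0.246 > 0 so the relationship is positive.
|r| = 0.246, which falls in the weak range.

weak positive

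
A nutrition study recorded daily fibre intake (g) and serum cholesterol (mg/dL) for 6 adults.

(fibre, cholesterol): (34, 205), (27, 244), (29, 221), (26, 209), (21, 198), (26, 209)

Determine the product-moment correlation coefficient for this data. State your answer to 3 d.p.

n = 6, Σx = 163, Σy = 1286, Σx² = 4519, Σy² = 276968, Σxy = 34993
nΣxy − ΣxΣy = 209958 − 209618 = 340
nΣx² − (Σx)² = 27114 − 26569 = 545; nΣy² − (Σy)² = 1661808 − 1653796 = 8012
r = 340 / √(545 × 8012) = 340 / 2089.6268 ≈ 0.163

0.163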